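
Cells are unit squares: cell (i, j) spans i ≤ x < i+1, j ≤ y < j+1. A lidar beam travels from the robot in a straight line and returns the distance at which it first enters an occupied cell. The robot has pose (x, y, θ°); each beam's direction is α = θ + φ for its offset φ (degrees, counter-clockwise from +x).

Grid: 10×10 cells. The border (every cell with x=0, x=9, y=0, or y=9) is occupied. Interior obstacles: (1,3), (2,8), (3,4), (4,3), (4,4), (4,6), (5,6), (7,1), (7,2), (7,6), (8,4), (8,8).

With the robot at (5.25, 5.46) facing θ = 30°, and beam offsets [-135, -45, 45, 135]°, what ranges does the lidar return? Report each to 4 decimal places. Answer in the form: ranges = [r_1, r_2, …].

ranges = [0.9659, 2.8470, 0.5590, 4.3999]

beam 1: φ=-135°, α=255°
  direction (-0.2588, -0.9659); cell (5,5); t to first gridline: x 0.9659, y 0.4762 (then +3.8637 / +1.0353)
    (5,4) via y @ 0.4762
    (4,4) via x @ 0.9659  # hit
  → r_1 = 0.9659
beam 2: φ=-45°, α=345°
  direction (0.9659, -0.2588); cell (5,5); t to first gridline: x 0.7765, y 1.7773 (then +1.0353 / +3.8637)
    (6,5) via x @ 0.7765
    (6,4) via y @ 1.7773
    (7,4) via x @ 1.8117
    (8,4) via x @ 2.8470  # hit
  → r_2 = 2.8470
beam 3: φ=45°, α=75°
  direction (0.2588, 0.9659); cell (5,5); t to first gridline: x 2.8978, y 0.5590 (then +3.8637 / +1.0353)
    (5,6) via y @ 0.5590  # hit
  → r_3 = 0.5590
beam 4: φ=135°, α=165°
  direction (-0.9659, 0.2588); cell (5,5); t to first gridline: x 0.2588, y 2.0864 (then +1.0353 / +3.8637)
    (4,5) via x @ 0.2588
    (3,5) via x @ 1.2941
    (3,6) via y @ 2.0864
    (2,6) via x @ 2.3294
    (1,6) via x @ 3.3646
    (0,6) via x @ 4.3999  # hit
  → r_4 = 4.3999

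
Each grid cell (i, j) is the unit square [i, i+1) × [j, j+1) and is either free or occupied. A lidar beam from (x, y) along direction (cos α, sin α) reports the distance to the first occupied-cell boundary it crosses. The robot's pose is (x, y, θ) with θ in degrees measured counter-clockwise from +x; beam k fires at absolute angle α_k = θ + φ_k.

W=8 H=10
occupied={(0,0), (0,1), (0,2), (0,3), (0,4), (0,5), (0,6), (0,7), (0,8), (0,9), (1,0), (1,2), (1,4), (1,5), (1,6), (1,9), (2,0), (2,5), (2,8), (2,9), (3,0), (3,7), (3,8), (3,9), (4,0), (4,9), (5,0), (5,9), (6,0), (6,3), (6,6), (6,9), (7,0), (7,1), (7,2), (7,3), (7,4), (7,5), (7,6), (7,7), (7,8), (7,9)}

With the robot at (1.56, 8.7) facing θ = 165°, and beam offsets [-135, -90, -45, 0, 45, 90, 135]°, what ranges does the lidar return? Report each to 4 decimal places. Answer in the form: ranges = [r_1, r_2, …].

ranges = [0.5081, 0.3106, 0.3464, 0.5798, 0.6466, 1.7600, 8.8912]

beam 1: φ=-135°, α=30°
  cosα=0.8660 sinα=0.5000 | (1,8) | tMaxX 0.5081 tMaxY 0.6000 | tΔX 1.1547 tΔY 2.0000
    t=0.5081 [x] (2,8) — stop
  → r_1 = 0.5081
beam 2: φ=-90°, α=75°
  cosα=0.2588 sinα=0.9659 | (1,8) | tMaxX 1.7000 tMaxY 0.3106 | tΔX 3.8637 tΔY 1.0353
    t=0.3106 [y] (1,9) — stop
  → r_2 = 0.3106
beam 3: φ=-45°, α=120°
  cosα=-0.5000 sinα=0.8660 | (1,8) | tMaxX 1.1200 tMaxY 0.3464 | tΔX 2.0000 tΔY 1.1547
    t=0.3464 [y] (1,9) — stop
  → r_3 = 0.3464
beam 4: φ=0°, α=165°
  cosα=-0.9659 sinα=0.2588 | (1,8) | tMaxX 0.5798 tMaxY 1.1591 | tΔX 1.0353 tΔY 3.8637
    t=0.5798 [x] (0,8) — stop
  → r_4 = 0.5798
beam 5: φ=45°, α=210°
  cosα=-0.8660 sinα=-0.5000 | (1,8) | tMaxX 0.6466 tMaxY 1.4000 | tΔX 1.1547 tΔY 2.0000
    t=0.6466 [x] (0,8) — stop
  → r_5 = 0.6466
beam 6: φ=90°, α=255°
  cosα=-0.2588 sinα=-0.9659 | (1,8) | tMaxX 2.1637 tMaxY 0.7247 | tΔX 3.8637 tΔY 1.0353
    t=0.7247 [y] (1,7)
    t=1.7600 [y] (1,6) — stop
  → r_6 = 1.7600
beam 7: φ=135°, α=300°
  cosα=0.5000 sinα=-0.8660 | (1,8) | tMaxX 0.8800 tMaxY 0.8083 | tΔX 2.0000 tΔY 1.1547
    t=0.8083 [y] (1,7)
    t=0.8800 [x] (2,7)
    t=1.9630 [y] (2,6)
    t=2.8800 [x] (3,6)
    t=3.1177 [y] (3,5)
    t=4.2724 [y] (3,4)
    t=4.8800 [x] (4,4)
    t=5.4271 [y] (4,3)
    t=6.5818 [y] (4,2)
    t=6.8800 [x] (5,2)
    t=7.7365 [y] (5,1)
    t=8.8800 [x] (6,1)
    t=8.8912 [y] (6,0) — stop
  → r_7 = 8.8912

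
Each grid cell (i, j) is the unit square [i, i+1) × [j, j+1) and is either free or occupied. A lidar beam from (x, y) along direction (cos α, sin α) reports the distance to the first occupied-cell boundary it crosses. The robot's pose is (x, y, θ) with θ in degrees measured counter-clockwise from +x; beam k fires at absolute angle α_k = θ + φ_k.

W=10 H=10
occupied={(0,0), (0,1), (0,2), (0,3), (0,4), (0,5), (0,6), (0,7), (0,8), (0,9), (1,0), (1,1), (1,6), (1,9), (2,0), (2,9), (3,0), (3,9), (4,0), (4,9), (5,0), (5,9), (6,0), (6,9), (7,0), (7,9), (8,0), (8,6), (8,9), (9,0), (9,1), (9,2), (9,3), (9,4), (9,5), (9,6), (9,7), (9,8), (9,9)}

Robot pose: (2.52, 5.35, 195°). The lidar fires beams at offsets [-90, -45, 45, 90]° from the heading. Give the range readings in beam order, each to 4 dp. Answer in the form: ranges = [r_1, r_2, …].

ranges = [3.7788, 1.3000, 3.0400, 4.5035]

beam 1: φ=-90°, α=105°
  cosα=-0.2588 sinα=0.9659 | (2,5) | tMaxX 2.0091 tMaxY 0.6729 | tΔX 3.8637 tΔY 1.0353
    t=0.6729 [y] (2,6)
    t=1.7082 [y] (2,7)
    t=2.0091 [x] (1,7)
    t=2.7435 [y] (1,8)
    t=3.7788 [y] (1,9) — stop
  → r_1 = 3.7788
beam 2: φ=-45°, α=150°
  cosα=-0.8660 sinα=0.5000 | (2,5) | tMaxX 0.6004 tMaxY 1.3000 | tΔX 1.1547 tΔY 2.0000
    t=0.6004 [x] (1,5)
    t=1.3000 [y] (1,6) — stop
  → r_2 = 1.3000
beam 3: φ=45°, α=240°
  cosα=-0.5000 sinα=-0.8660 | (2,5) | tMaxX 1.0400 tMaxY 0.4041 | tΔX 2.0000 tΔY 1.1547
    t=0.4041 [y] (2,4)
    t=1.0400 [x] (1,4)
    t=1.5588 [y] (1,3)
    t=2.7135 [y] (1,2)
    t=3.0400 [x] (0,2) — stop
  → r_3 = 3.0400
beam 4: φ=90°, α=285°
  cosα=0.2588 sinα=-0.9659 | (2,5) | tMaxX 1.8546 tMaxY 0.3623 | tΔX 3.8637 tΔY 1.0353
    t=0.3623 [y] (2,4)
    t=1.3976 [y] (2,3)
    t=1.8546 [x] (3,3)
    t=2.4329 [y] (3,2)
    t=3.4682 [y] (3,1)
    t=4.5035 [y] (3,0) — stop
  → r_4 = 4.5035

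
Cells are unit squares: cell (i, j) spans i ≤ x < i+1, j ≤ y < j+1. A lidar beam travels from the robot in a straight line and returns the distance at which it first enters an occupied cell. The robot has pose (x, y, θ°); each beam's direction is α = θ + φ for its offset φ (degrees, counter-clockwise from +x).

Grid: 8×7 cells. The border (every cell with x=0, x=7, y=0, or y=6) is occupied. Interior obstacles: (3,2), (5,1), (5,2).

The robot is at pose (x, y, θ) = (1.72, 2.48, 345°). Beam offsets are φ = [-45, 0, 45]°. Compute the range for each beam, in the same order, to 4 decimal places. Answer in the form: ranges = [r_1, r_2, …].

ranges = [1.7090, 1.3252, 6.0968]

beam 1: φ=-45°, α=300°
  cosα=0.5000 sinα=-0.8660 | (1,2) | tMaxX 0.5600 tMaxY 0.5543 | tΔX 2.0000 tΔY 1.1547
    t=0.5543 [y] (1,1)
    t=0.5600 [x] (2,1)
    t=1.7090 [y] (2,0) — stop
  → r_1 = 1.7090
beam 2: φ=0°, α=345°
  cosα=0.9659 sinα=-0.2588 | (1,2) | tMaxX 0.2899 tMaxY 1.8546 | tΔX 1.0353 tΔY 3.8637
    t=0.2899 [x] (2,2)
    t=1.3252 [x] (3,2) — stop
  → r_2 = 1.3252
beam 3: φ=45°, α=30°
  cosα=0.8660 sinα=0.5000 | (1,2) | tMaxX 0.3233 tMaxY 1.0400 | tΔX 1.1547 tΔY 2.0000
    t=0.3233 [x] (2,2)
    t=1.0400 [y] (2,3)
    t=1.4780 [x] (3,3)
    t=2.6327 [x] (4,3)
    t=3.0400 [y] (4,4)
    t=3.7874 [x] (5,4)
    t=4.9421 [x] (6,4)
    t=5.0400 [y] (6,5)
    t=6.0968 [x] (7,5) — stop
  → r_3 = 6.0968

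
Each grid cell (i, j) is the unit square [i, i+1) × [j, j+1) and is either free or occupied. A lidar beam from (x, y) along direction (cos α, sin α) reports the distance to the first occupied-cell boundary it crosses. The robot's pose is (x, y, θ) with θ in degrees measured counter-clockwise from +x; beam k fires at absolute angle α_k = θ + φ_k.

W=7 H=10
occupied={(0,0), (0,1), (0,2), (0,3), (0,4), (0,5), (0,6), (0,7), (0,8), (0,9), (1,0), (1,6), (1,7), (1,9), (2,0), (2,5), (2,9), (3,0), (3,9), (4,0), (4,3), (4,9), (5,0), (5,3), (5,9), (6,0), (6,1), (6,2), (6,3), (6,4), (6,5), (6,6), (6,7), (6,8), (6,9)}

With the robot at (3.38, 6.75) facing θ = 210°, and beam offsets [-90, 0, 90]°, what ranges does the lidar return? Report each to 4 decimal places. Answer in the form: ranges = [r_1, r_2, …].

beam 1: φ=-90°, α=120°
  d=(-0.5000,0.8660)  start (3,6)  tX=0.7600 tY=0.2887  stride 1/|dx|=2.0000 1/|dy|=1.1547
    cross y-line → (3,7), t=0.2887
    cross x-line → (2,7), t=0.7600
    cross y-line → (2,8), t=1.4434
    cross y-line → (2,9), t=2.5981 (wall)
  → r_1 = 2.5981
beam 2: φ=0°, α=210°
  d=(-0.8660,-0.5000)  start (3,6)  tX=0.4388 tY=1.5000  stride 1/|dx|=1.1547 1/|dy|=2.0000
    cross x-line → (2,6), t=0.4388
    cross y-line → (2,5), t=1.5000 (wall)
  → r_2 = 1.5000
beam 3: φ=90°, α=300°
  d=(0.5000,-0.8660)  start (3,6)  tX=1.2400 tY=0.8660  stride 1/|dx|=2.0000 1/|dy|=1.1547
    cross y-line → (3,5), t=0.8660
    cross x-line → (4,5), t=1.2400
    cross y-line → (4,4), t=2.0207
    cross y-line → (4,3), t=3.1754 (wall)
  → r_3 = 3.1754

ranges = [2.5981, 1.5000, 3.1754]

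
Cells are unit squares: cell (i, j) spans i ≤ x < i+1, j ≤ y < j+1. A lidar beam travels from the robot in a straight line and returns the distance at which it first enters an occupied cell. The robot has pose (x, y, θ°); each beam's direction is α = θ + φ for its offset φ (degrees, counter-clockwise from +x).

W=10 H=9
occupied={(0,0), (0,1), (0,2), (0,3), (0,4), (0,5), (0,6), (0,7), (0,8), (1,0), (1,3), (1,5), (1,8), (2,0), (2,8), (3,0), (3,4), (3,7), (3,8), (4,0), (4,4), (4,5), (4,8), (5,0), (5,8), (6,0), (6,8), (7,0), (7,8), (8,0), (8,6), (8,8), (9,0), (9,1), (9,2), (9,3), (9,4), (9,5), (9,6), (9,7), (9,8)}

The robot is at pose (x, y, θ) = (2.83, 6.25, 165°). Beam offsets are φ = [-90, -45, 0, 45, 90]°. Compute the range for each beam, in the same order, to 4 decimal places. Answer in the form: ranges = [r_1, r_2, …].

ranges = [0.7765, 2.0207, 1.8946, 0.9584, 3.2069]

beam 1: φ=-90°, α=75°
  direction (0.2588, 0.9659); cell (2,6); t to first gridline: x 0.6568, y 0.7765 (then +3.8637 / +1.0353)
    (3,6) via x @ 0.6568
    (3,7) via y @ 0.7765  # hit
  → r_1 = 0.7765
beam 2: φ=-45°, α=120°
  direction (-0.5000, 0.8660); cell (2,6); t to first gridline: x 1.6600, y 0.8660 (then +2.0000 / +1.1547)
    (2,7) via y @ 0.8660
    (1,7) via x @ 1.6600
    (1,8) via y @ 2.0207  # hit
  → r_2 = 2.0207
beam 3: φ=0°, α=165°
  direction (-0.9659, 0.2588); cell (2,6); t to first gridline: x 0.8593, y 2.8978 (then +1.0353 / +3.8637)
    (1,6) via x @ 0.8593
    (0,6) via x @ 1.8946  # hit
  → r_3 = 1.8946
beam 4: φ=45°, α=210°
  direction (-0.8660, -0.5000); cell (2,6); t to first gridline: x 0.9584, y 0.5000 (then +1.1547 / +2.0000)
    (2,5) via y @ 0.5000
    (1,5) via x @ 0.9584  # hit
  → r_4 = 0.9584
beam 5: φ=90°, α=255°
  direction (-0.2588, -0.9659); cell (2,6); t to first gridline: x 3.2069, y 0.2588 (then +3.8637 / +1.0353)
    (2,5) via y @ 0.2588
    (2,4) via y @ 1.2941
    (2,3) via y @ 2.3294
    (1,3) via x @ 3.2069  # hit
  → r_5 = 3.2069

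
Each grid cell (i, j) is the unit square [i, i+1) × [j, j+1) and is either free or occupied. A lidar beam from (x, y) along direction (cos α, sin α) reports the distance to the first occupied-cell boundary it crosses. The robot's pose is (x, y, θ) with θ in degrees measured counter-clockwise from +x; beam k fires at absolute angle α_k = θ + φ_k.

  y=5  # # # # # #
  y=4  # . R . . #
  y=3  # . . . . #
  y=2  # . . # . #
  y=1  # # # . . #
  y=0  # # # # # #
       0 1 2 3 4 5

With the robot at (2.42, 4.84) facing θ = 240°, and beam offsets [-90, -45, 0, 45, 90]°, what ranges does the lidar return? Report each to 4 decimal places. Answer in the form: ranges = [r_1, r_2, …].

beam 1: φ=-90°, α=150°
  dir = (cos 150°, sin 150°) = (-0.8660, 0.5000); from cell (2,4)
  next x-line at t=0.4850, next y-line at t=0.3200; Δt_x=1.1547, Δt_y=2.0000
    y: enter (2,5) at t=0.3200 ← occupied
  → r_1 = 0.3200
beam 2: φ=-45°, α=195°
  dir = (cos 195°, sin 195°) = (-0.9659, -0.2588); from cell (2,4)
  next x-line at t=0.4348, next y-line at t=3.2455; Δt_x=1.0353, Δt_y=3.8637
    x: enter (1,4) at t=0.4348
    x: enter (0,4) at t=1.4701 ← occupied
  → r_2 = 1.4701
beam 3: φ=0°, α=240°
  dir = (cos 240°, sin 240°) = (-0.5000, -0.8660); from cell (2,4)
  next x-line at t=0.8400, next y-line at t=0.9699; Δt_x=2.0000, Δt_y=1.1547
    x: enter (1,4) at t=0.8400
    y: enter (1,3) at t=0.9699
    y: enter (1,2) at t=2.1246
    x: enter (0,2) at t=2.8400 ← occupied
  → r_3 = 2.8400
beam 4: φ=45°, α=285°
  dir = (cos 285°, sin 285°) = (0.2588, -0.9659); from cell (2,4)
  next x-line at t=2.2409, next y-line at t=0.8696; Δt_x=3.8637, Δt_y=1.0353
    y: enter (2,3) at t=0.8696
    y: enter (2,2) at t=1.9049
    x: enter (3,2) at t=2.2409 ← occupied
  → r_4 = 2.2409
beam 5: φ=90°, α=330°
  dir = (cos 330°, sin 330°) = (0.8660, -0.5000); from cell (2,4)
  next x-line at t=0.6697, next y-line at t=1.6800; Δt_x=1.1547, Δt_y=2.0000
    x: enter (3,4) at t=0.6697
    y: enter (3,3) at t=1.6800
    x: enter (4,3) at t=1.8244
    x: enter (5,3) at t=2.9791 ← occupied
  → r_5 = 2.9791

ranges = [0.3200, 1.4701, 2.8400, 2.2409, 2.9791]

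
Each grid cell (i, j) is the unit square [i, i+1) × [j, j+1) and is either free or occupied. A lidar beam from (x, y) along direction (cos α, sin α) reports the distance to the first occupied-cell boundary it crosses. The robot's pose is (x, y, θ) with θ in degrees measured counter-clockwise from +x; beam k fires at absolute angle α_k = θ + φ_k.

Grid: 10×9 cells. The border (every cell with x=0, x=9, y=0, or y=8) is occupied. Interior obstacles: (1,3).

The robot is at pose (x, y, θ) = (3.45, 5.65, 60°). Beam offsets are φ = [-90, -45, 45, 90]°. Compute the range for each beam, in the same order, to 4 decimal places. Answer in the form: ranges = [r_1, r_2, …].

ranges = [6.4086, 5.7458, 2.4329, 2.8290]

beam 1: φ=-90°, α=330°
  dir = (cos 330°, sin 330°) = (0.8660, -0.5000); from cell (3,5)
  next x-line at t=0.6351, next y-line at t=1.3000; Δt_x=1.1547, Δt_y=2.0000
    x: enter (4,5) at t=0.6351
    y: enter (4,4) at t=1.3000
    x: enter (5,4) at t=1.7898
    x: enter (6,4) at t=2.9445
    y: enter (6,3) at t=3.3000
    x: enter (7,3) at t=4.0992
    x: enter (8,3) at t=5.2539
    y: enter (8,2) at t=5.3000
    x: enter (9,2) at t=6.4086 ← occupied
  → r_1 = 6.4086
beam 2: φ=-45°, α=15°
  dir = (cos 15°, sin 15°) = (0.9659, 0.2588); from cell (3,5)
  next x-line at t=0.5694, next y-line at t=1.3523; Δt_x=1.0353, Δt_y=3.8637
    x: enter (4,5) at t=0.5694
    y: enter (4,6) at t=1.3523
    x: enter (5,6) at t=1.6047
    x: enter (6,6) at t=2.6400
    x: enter (7,6) at t=3.6752
    x: enter (8,6) at t=4.7105
    y: enter (8,7) at t=5.2160
    x: enter (9,7) at t=5.7458 ← occupied
  → r_2 = 5.7458
beam 3: φ=45°, α=105°
  dir = (cos 105°, sin 105°) = (-0.2588, 0.9659); from cell (3,5)
  next x-line at t=1.7387, next y-line at t=0.3623; Δt_x=3.8637, Δt_y=1.0353
    y: enter (3,6) at t=0.3623
    y: enter (3,7) at t=1.3976
    x: enter (2,7) at t=1.7387
    y: enter (2,8) at t=2.4329 ← occupied
  → r_3 = 2.4329
beam 4: φ=90°, α=150°
  dir = (cos 150°, sin 150°) = (-0.8660, 0.5000); from cell (3,5)
  next x-line at t=0.5196, next y-line at t=0.7000; Δt_x=1.1547, Δt_y=2.0000
    x: enter (2,5) at t=0.5196
    y: enter (2,6) at t=0.7000
    x: enter (1,6) at t=1.6743
    y: enter (1,7) at t=2.7000
    x: enter (0,7) at t=2.8290 ← occupied
  → r_4 = 2.8290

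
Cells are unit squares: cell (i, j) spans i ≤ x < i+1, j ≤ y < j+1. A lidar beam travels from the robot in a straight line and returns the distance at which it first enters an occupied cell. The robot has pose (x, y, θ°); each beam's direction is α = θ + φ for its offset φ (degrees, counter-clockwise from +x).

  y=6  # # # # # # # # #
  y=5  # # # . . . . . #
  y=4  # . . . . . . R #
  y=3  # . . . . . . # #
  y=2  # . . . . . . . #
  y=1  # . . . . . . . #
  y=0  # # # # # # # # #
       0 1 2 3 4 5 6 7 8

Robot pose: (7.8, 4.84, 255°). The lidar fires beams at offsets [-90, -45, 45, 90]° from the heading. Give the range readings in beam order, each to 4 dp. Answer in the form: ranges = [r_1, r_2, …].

beam 1: φ=-90°, α=165°
  cosα=-0.9659 sinα=0.2588 | (7,4) | tMaxX 0.8282 tMaxY 0.6182 | tΔX 1.0353 tΔY 3.8637
    t=0.6182 [y] (7,5)
    t=0.8282 [x] (6,5)
    t=1.8635 [x] (5,5)
    t=2.8988 [x] (4,5)
    t=3.9340 [x] (3,5)
    t=4.4819 [y] (3,6) — stop
  → r_1 = 4.4819
beam 2: φ=-45°, α=210°
  cosα=-0.8660 sinα=-0.5000 | (7,4) | tMaxX 0.9238 tMaxY 1.6800 | tΔX 1.1547 tΔY 2.0000
    t=0.9238 [x] (6,4)
    t=1.6800 [y] (6,3)
    t=2.0785 [x] (5,3)
    t=3.2332 [x] (4,3)
    t=3.6800 [y] (4,2)
    t=4.3879 [x] (3,2)
    t=5.5426 [x] (2,2)
    t=5.6800 [y] (2,1)
    t=6.6973 [x] (1,1)
    t=7.6800 [y] (1,0) — stop
  → r_2 = 7.6800
beam 3: φ=45°, α=300°
  cosα=0.5000 sinα=-0.8660 | (7,4) | tMaxX 0.4000 tMaxY 0.9699 | tΔX 2.0000 tΔY 1.1547
    t=0.4000 [x] (8,4) — stop
  → r_3 = 0.4000
beam 4: φ=90°, α=345°
  cosα=0.9659 sinα=-0.2588 | (7,4) | tMaxX 0.2071 tMaxY 3.2455 | tΔX 1.0353 tΔY 3.8637
    t=0.2071 [x] (8,4) — stop
  → r_4 = 0.2071

ranges = [4.4819, 7.6800, 0.4000, 0.2071]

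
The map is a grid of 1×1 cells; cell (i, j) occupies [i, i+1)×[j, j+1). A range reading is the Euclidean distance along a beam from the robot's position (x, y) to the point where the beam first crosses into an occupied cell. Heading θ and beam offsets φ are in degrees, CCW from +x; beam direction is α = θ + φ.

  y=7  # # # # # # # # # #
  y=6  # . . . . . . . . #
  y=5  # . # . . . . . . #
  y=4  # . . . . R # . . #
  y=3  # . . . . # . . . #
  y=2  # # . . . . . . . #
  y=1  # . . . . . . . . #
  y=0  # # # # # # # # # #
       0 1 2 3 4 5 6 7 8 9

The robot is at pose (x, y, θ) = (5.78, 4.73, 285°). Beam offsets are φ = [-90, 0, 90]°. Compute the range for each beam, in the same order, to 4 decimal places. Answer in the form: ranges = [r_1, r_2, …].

beam 1: φ=-90°, α=195°
  d=(-0.9659,-0.2588)  start (5,4)  tX=0.8075 tY=2.8205  stride 1/|dx|=1.0353 1/|dy|=3.8637
    cross x-line → (4,4), t=0.8075
    cross x-line → (3,4), t=1.8428
    cross y-line → (3,3), t=2.8205
    cross x-line → (2,3), t=2.8781
    cross x-line → (1,3), t=3.9133
    cross x-line → (0,3), t=4.9486 (wall)
  → r_1 = 4.9486
beam 2: φ=0°, α=285°
  d=(0.2588,-0.9659)  start (5,4)  tX=0.8500 tY=0.7558  stride 1/|dx|=3.8637 1/|dy|=1.0353
    cross y-line → (5,3), t=0.7558 (wall)
  → r_2 = 0.7558
beam 3: φ=90°, α=15°
  d=(0.9659,0.2588)  start (5,4)  tX=0.2278 tY=1.0432  stride 1/|dx|=1.0353 1/|dy|=3.8637
    cross x-line → (6,4), t=0.2278 (wall)
  → r_3 = 0.2278

ranges = [4.9486, 0.7558, 0.2278]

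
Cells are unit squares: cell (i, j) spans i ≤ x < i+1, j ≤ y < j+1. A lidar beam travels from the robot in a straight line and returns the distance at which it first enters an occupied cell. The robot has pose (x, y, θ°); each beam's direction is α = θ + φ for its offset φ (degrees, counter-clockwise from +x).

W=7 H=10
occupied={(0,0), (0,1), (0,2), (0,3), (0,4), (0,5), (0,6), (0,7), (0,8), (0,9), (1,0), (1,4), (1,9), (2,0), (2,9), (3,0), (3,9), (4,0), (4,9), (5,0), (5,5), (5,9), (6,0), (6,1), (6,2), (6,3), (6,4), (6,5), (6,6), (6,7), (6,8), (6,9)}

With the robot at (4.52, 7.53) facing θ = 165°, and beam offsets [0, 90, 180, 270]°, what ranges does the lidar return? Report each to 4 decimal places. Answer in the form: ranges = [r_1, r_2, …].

ranges = [3.6442, 6.7604, 1.5322, 1.5219]

beam 1: φ=0°, α=165°
  dir = (cos 165°, sin 165°) = (-0.9659, 0.2588); from cell (4,7)
  next x-line at t=0.5383, next y-line at t=1.8159; Δt_x=1.0353, Δt_y=3.8637
    x: enter (3,7) at t=0.5383
    x: enter (2,7) at t=1.5736
    y: enter (2,8) at t=1.8159
    x: enter (1,8) at t=2.6089
    x: enter (0,8) at t=3.6442 ← occupied
  → r_1 = 3.6442
beam 2: φ=90°, α=255°
  dir = (cos 255°, sin 255°) = (-0.2588, -0.9659); from cell (4,7)
  next x-line at t=2.0091, next y-line at t=0.5487; Δt_x=3.8637, Δt_y=1.0353
    y: enter (4,6) at t=0.5487
    y: enter (4,5) at t=1.5840
    x: enter (3,5) at t=2.0091
    y: enter (3,4) at t=2.6192
    y: enter (3,3) at t=3.6545
    y: enter (3,2) at t=4.6898
    y: enter (3,1) at t=5.7251
    x: enter (2,1) at t=5.8728
    y: enter (2,0) at t=6.7604 ← occupied
  → r_2 = 6.7604
beam 3: φ=180°, α=345°
  dir = (cos 345°, sin 345°) = (0.9659, -0.2588); from cell (4,7)
  next x-line at t=0.4969, next y-line at t=2.0478; Δt_x=1.0353, Δt_y=3.8637
    x: enter (5,7) at t=0.4969
    x: enter (6,7) at t=1.5322 ← occupied
  → r_3 = 1.5322
beam 4: φ=270°, α=75°
  dir = (cos 75°, sin 75°) = (0.2588, 0.9659); from cell (4,7)
  next x-line at t=1.8546, next y-line at t=0.4866; Δt_x=3.8637, Δt_y=1.0353
    y: enter (4,8) at t=0.4866
    y: enter (4,9) at t=1.5219 ← occupied
  → r_4 = 1.5219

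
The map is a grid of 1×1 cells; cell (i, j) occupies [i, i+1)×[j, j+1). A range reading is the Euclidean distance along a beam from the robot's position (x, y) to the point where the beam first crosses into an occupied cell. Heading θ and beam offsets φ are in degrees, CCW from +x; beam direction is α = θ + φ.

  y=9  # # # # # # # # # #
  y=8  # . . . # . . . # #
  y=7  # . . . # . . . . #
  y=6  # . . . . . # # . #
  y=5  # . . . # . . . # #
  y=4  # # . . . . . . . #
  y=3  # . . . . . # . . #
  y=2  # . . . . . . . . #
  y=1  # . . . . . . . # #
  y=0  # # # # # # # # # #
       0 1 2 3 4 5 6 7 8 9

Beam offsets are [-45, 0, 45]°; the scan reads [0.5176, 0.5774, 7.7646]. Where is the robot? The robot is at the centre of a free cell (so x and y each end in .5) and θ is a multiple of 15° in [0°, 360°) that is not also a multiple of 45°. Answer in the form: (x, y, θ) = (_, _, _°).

(x, y, θ) = (1.5, 5.5, 300°)

Candidates: 54 free-cell centres × 16 headings = 864 poses. Raycast each; keep the one whose scan matches to 4 dp.
  (1.5, 8.5, 195°): beam 1 = 0.5774 ≠ 0.5176 ✗
  (3.5, 3.5, 330°): beam 1 = 2.5882 ≠ 0.5176 ✗
  (2.5, 2.5, 15°): beam 1 = 3.0000 ≠ 0.5176 ✗
  (2.5, 1.5, 345°): beam 1 = 0.5774 ≠ 0.5176 ✗
  …
  (1.5, 5.5, 300°): r_1=0.5176, r_2=0.5774, r_3=7.7646 — all match ✓
Only this pose fits every beam.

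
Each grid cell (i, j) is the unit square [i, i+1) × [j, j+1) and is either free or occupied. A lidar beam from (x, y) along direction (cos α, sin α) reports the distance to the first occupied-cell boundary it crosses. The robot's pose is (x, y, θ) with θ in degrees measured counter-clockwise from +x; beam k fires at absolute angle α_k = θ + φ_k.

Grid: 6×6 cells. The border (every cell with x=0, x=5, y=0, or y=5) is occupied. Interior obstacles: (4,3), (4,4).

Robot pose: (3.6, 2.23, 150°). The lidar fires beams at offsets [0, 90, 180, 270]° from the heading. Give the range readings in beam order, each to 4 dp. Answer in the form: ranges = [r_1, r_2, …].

beam 1: φ=0°, α=150°
  dir = (cos 150°, sin 150°) = (-0.8660, 0.5000); from cell (3,2)
  next x-line at t=0.6928, next y-line at t=1.5400; Δt_x=1.1547, Δt_y=2.0000
    x: enter (2,2) at t=0.6928
    y: enter (2,3) at t=1.5400
    x: enter (1,3) at t=1.8475
    x: enter (0,3) at t=3.0022 ← occupied
  → r_1 = 3.0022
beam 2: φ=90°, α=240°
  dir = (cos 240°, sin 240°) = (-0.5000, -0.8660); from cell (3,2)
  next x-line at t=1.2000, next y-line at t=0.2656; Δt_x=2.0000, Δt_y=1.1547
    y: enter (3,1) at t=0.2656
    x: enter (2,1) at t=1.2000
    y: enter (2,0) at t=1.4203 ← occupied
  → r_2 = 1.4203
beam 3: φ=180°, α=330°
  dir = (cos 330°, sin 330°) = (0.8660, -0.5000); from cell (3,2)
  next x-line at t=0.4619, next y-line at t=0.4600; Δt_x=1.1547, Δt_y=2.0000
    y: enter (3,1) at t=0.4600
    x: enter (4,1) at t=0.4619
    x: enter (5,1) at t=1.6166 ← occupied
  → r_3 = 1.6166
beam 4: φ=270°, α=60°
  dir = (cos 60°, sin 60°) = (0.5000, 0.8660); from cell (3,2)
  next x-line at t=0.8000, next y-line at t=0.8891; Δt_x=2.0000, Δt_y=1.1547
    x: enter (4,2) at t=0.8000
    y: enter (4,3) at t=0.8891 ← occupied
  → r_4 = 0.8891

ranges = [3.0022, 1.4203, 1.6166, 0.8891]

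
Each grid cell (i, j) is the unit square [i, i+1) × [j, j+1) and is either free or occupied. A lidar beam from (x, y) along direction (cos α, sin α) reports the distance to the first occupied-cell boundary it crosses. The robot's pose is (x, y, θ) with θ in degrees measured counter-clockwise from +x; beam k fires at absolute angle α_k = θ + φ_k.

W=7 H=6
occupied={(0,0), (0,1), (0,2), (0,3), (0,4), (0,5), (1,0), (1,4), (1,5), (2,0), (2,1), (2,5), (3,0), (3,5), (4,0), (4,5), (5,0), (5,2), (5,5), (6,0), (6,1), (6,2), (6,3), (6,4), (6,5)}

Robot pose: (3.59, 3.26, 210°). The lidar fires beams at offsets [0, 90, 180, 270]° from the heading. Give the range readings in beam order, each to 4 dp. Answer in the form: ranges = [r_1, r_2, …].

ranges = [2.9907, 2.6096, 2.7828, 2.0092]

beam 1: φ=0°, α=210°
  dir = (cos 210°, sin 210°) = (-0.8660, -0.5000); from cell (3,3)
  next x-line at t=0.6813, next y-line at t=0.5200; Δt_x=1.1547, Δt_y=2.0000
    y: enter (3,2) at t=0.5200
    x: enter (2,2) at t=0.6813
    x: enter (1,2) at t=1.8360
    y: enter (1,1) at t=2.5200
    x: enter (0,1) at t=2.9907 ← occupied
  → r_1 = 2.9907
beam 2: φ=90°, α=300°
  dir = (cos 300°, sin 300°) = (0.5000, -0.8660); from cell (3,3)
  next x-line at t=0.8200, next y-line at t=0.3002; Δt_x=2.0000, Δt_y=1.1547
    y: enter (3,2) at t=0.3002
    x: enter (4,2) at t=0.8200
    y: enter (4,1) at t=1.4549
    y: enter (4,0) at t=2.6096 ← occupied
  → r_2 = 2.6096
beam 3: φ=180°, α=30°
  dir = (cos 30°, sin 30°) = (0.8660, 0.5000); from cell (3,3)
  next x-line at t=0.4734, next y-line at t=1.4800; Δt_x=1.1547, Δt_y=2.0000
    x: enter (4,3) at t=0.4734
    y: enter (4,4) at t=1.4800
    x: enter (5,4) at t=1.6281
    x: enter (6,4) at t=2.7828 ← occupied
  → r_3 = 2.7828
beam 4: φ=270°, α=120°
  dir = (cos 120°, sin 120°) = (-0.5000, 0.8660); from cell (3,3)
  next x-line at t=1.1800, next y-line at t=0.8545; Δt_x=2.0000, Δt_y=1.1547
    y: enter (3,4) at t=0.8545
    x: enter (2,4) at t=1.1800
    y: enter (2,5) at t=2.0092 ← occupied
  → r_4 = 2.0092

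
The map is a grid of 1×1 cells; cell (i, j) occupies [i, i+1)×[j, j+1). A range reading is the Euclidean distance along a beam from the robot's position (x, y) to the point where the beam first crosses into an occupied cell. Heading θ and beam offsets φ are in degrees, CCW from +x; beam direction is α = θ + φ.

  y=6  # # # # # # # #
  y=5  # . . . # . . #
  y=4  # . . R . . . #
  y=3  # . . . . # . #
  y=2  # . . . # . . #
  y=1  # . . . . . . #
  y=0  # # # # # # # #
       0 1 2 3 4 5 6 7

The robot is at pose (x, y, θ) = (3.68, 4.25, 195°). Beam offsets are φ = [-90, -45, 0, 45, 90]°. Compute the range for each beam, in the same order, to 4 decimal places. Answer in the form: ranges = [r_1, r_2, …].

ranges = [1.8117, 3.0946, 2.7745, 3.7528, 1.2941]

beam 1: φ=-90°, α=105°
  d=(-0.2588,0.9659)  start (3,4)  tX=2.6273 tY=0.7765  stride 1/|dx|=3.8637 1/|dy|=1.0353
    cross y-line → (3,5), t=0.7765
    cross y-line → (3,6), t=1.8117 (wall)
  → r_1 = 1.8117
beam 2: φ=-45°, α=150°
  d=(-0.8660,0.5000)  start (3,4)  tX=0.7852 tY=1.5000  stride 1/|dx|=1.1547 1/|dy|=2.0000
    cross x-line → (2,4), t=0.7852
    cross y-line → (2,5), t=1.5000
    cross x-line → (1,5), t=1.9399
    cross x-line → (0,5), t=3.0946 (wall)
  → r_2 = 3.0946
beam 3: φ=0°, α=195°
  d=(-0.9659,-0.2588)  start (3,4)  tX=0.7040 tY=0.9659  stride 1/|dx|=1.0353 1/|dy|=3.8637
    cross x-line → (2,4), t=0.7040
    cross y-line → (2,3), t=0.9659
    cross x-line → (1,3), t=1.7393
    cross x-line → (0,3), t=2.7745 (wall)
  → r_3 = 2.7745
beam 4: φ=45°, α=240°
  d=(-0.5000,-0.8660)  start (3,4)  tX=1.3600 tY=0.2887  stride 1/|dx|=2.0000 1/|dy|=1.1547
    cross y-line → (3,3), t=0.2887
    cross x-line → (2,3), t=1.3600
    cross y-line → (2,2), t=1.4434
    cross y-line → (2,1), t=2.5981
    cross x-line → (1,1), t=3.3600
    cross y-line → (1,0), t=3.7528 (wall)
  → r_4 = 3.7528
beam 5: φ=90°, α=285°
  d=(0.2588,-0.9659)  start (3,4)  tX=1.2364 tY=0.2588  stride 1/|dx|=3.8637 1/|dy|=1.0353
    cross y-line → (3,3), t=0.2588
    cross x-line → (4,3), t=1.2364
    cross y-line → (4,2), t=1.2941 (wall)
  → r_5 = 1.2941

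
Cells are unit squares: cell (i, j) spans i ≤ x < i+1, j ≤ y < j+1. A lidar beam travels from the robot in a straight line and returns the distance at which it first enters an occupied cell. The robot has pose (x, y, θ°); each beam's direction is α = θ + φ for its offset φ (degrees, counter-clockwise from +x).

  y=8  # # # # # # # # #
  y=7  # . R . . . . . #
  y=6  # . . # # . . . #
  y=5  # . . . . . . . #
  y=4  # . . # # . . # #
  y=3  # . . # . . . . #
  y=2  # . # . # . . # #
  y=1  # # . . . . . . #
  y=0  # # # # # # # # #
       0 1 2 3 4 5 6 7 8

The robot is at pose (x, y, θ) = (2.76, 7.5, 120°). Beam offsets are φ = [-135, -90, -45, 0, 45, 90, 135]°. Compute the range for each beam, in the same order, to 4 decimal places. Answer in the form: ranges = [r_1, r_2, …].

ranges = [1.9319, 1.0000, 0.5176, 0.5774, 1.8221, 2.0323, 5.6940]

beam 1: φ=-135°, α=345°
  direction (0.9659, -0.2588); cell (2,7); t to first gridline: x 0.2485, y 1.9319 (then +1.0353 / +3.8637)
    (3,7) via x @ 0.2485
    (4,7) via x @ 1.2837
    (4,6) via y @ 1.9319  # hit
  → r_1 = 1.9319
beam 2: φ=-90°, α=30°
  direction (0.8660, 0.5000); cell (2,7); t to first gridline: x 0.2771, y 1.0000 (then +1.1547 / +2.0000)
    (3,7) via x @ 0.2771
    (3,8) via y @ 1.0000  # hit
  → r_2 = 1.0000
beam 3: φ=-45°, α=75°
  direction (0.2588, 0.9659); cell (2,7); t to first gridline: x 0.9273, y 0.5176 (then +3.8637 / +1.0353)
    (2,8) via y @ 0.5176  # hit
  → r_3 = 0.5176
beam 4: φ=0°, α=120°
  direction (-0.5000, 0.8660); cell (2,7); t to first gridline: x 1.5200, y 0.5774 (then +2.0000 / +1.1547)
    (2,8) via y @ 0.5774  # hit
  → r_4 = 0.5774
beam 5: φ=45°, α=165°
  direction (-0.9659, 0.2588); cell (2,7); t to first gridline: x 0.7868, y 1.9319 (then +1.0353 / +3.8637)
    (1,7) via x @ 0.7868
    (0,7) via x @ 1.8221  # hit
  → r_5 = 1.8221
beam 6: φ=90°, α=210°
  direction (-0.8660, -0.5000); cell (2,7); t to first gridline: x 0.8776, y 1.0000 (then +1.1547 / +2.0000)
    (1,7) via x @ 0.8776
    (1,6) via y @ 1.0000
    (0,6) via x @ 2.0323  # hit
  → r_6 = 2.0323
beam 7: φ=135°, α=255°
  direction (-0.2588, -0.9659); cell (2,7); t to first gridline: x 2.9364, y 0.5176 (then +3.8637 / +1.0353)
    (2,6) via y @ 0.5176
    (2,5) via y @ 1.5529
    (2,4) via y @ 2.5882
    (1,4) via x @ 2.9364
    (1,3) via y @ 3.6235
    (1,2) via y @ 4.6587
    (1,1) via y @ 5.6940  # hit
  → r_7 = 5.6940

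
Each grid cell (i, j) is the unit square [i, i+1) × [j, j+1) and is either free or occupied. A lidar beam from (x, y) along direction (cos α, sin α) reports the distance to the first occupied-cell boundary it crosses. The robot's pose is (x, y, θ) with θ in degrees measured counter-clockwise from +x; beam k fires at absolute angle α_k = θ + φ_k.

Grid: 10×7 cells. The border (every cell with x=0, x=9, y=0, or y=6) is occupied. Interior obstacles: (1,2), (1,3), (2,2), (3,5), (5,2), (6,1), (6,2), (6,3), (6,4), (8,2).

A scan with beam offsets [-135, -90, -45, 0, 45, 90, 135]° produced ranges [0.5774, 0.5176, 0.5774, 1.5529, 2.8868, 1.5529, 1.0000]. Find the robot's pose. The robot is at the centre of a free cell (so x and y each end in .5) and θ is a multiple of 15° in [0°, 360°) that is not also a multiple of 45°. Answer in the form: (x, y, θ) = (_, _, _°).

(x, y, θ) = (1.5, 5.5, 255°)

Candidates: 30 free-cell centres × 16 headings = 480 poses. Raycast each; keep the one whose scan matches to 4 dp.
  (1.5, 5.5, 15°): beam 1 = 1.0000 ≠ 0.5774 ✗
  (8.5, 4.5, 300°): beam 1 = 1.5529 ≠ 0.5774 ✗
  (1.5, 1.5, 285°): beam 4 = 0.5176 ≠ 1.5529 ✗
  (7.5, 4.5, 300°): beam 1 = 0.5176 ≠ 0.5774 ✗
  …
  (1.5, 5.5, 255°): r_1=0.5774, r_2=0.5176, r_3=0.5774, r_4=1.5529, r_5=2.8868, r_6=1.5529, r_7=1.0000 — all match ✓
Unique over the lattice → pose = (1.5, 5.5, 255°).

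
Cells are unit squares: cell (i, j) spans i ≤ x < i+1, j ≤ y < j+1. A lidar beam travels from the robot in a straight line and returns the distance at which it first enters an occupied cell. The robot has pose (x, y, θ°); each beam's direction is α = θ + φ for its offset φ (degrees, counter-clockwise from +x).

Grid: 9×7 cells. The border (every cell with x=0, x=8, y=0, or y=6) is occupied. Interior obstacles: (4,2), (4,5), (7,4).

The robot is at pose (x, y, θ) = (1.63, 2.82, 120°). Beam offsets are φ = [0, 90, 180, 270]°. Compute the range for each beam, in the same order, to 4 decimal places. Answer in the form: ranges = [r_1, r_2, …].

beam 1: φ=0°, α=120°
  direction (-0.5000, 0.8660); cell (1,2); t to first gridline: x 1.2600, y 0.2078 (then +2.0000 / +1.1547)
    (1,3) via y @ 0.2078
    (0,3) via x @ 1.2600  # hit
  → r_1 = 1.2600
beam 2: φ=90°, α=210°
  direction (-0.8660, -0.5000); cell (1,2); t to first gridline: x 0.7275, y 1.6400 (then +1.1547 / +2.0000)
    (0,2) via x @ 0.7275  # hit
  → r_2 = 0.7275
beam 3: φ=180°, α=300°
  direction (0.5000, -0.8660); cell (1,2); t to first gridline: x 0.7400, y 0.9469 (then +2.0000 / +1.1547)
    (2,2) via x @ 0.7400
    (2,1) via y @ 0.9469
    (2,0) via y @ 2.1016  # hit
  → r_3 = 2.1016
beam 4: φ=270°, α=30°
  direction (0.8660, 0.5000); cell (1,2); t to first gridline: x 0.4272, y 0.3600 (then +1.1547 / +2.0000)
    (1,3) via y @ 0.3600
    (2,3) via x @ 0.4272
    (3,3) via x @ 1.5819
    (3,4) via y @ 2.3600
    (4,4) via x @ 2.7366
    (5,4) via x @ 3.8913
    (5,5) via y @ 4.3600
    (6,5) via x @ 5.0460
    (7,5) via x @ 6.2007
    (7,6) via y @ 6.3600  # hit
  → r_4 = 6.3600

ranges = [1.2600, 0.7275, 2.1016, 6.3600]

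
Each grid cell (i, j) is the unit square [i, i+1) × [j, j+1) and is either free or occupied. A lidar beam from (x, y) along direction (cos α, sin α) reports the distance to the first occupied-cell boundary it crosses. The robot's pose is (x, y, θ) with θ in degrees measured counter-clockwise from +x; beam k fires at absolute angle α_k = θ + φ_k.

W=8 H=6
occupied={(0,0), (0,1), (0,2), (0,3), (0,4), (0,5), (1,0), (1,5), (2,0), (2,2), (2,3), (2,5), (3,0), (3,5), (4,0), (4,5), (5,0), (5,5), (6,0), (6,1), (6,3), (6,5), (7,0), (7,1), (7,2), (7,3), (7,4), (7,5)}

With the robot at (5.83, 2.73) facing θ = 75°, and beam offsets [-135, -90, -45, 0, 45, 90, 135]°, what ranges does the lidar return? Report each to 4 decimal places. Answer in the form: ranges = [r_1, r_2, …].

ranges = [0.8429, 1.2113, 0.5400, 0.6568, 2.6212, 2.9298, 3.4600]

beam 1: φ=-135°, α=300°
  d=(0.5000,-0.8660)  start (5,2)  tX=0.3400 tY=0.8429  stride 1/|dx|=2.0000 1/|dy|=1.1547
    cross x-line → (6,2), t=0.3400
    cross y-line → (6,1), t=0.8429 (wall)
  → r_1 = 0.8429
beam 2: φ=-90°, α=345°
  d=(0.9659,-0.2588)  start (5,2)  tX=0.1760 tY=2.8205  stride 1/|dx|=1.0353 1/|dy|=3.8637
    cross x-line → (6,2), t=0.1760
    cross x-line → (7,2), t=1.2113 (wall)
  → r_2 = 1.2113
beam 3: φ=-45°, α=30°
  d=(0.8660,0.5000)  start (5,2)  tX=0.1963 tY=0.5400  stride 1/|dx|=1.1547 1/|dy|=2.0000
    cross x-line → (6,2), t=0.1963
    cross y-line → (6,3), t=0.5400 (wall)
  → r_3 = 0.5400
beam 4: φ=0°, α=75°
  d=(0.2588,0.9659)  start (5,2)  tX=0.6568 tY=0.2795  stride 1/|dx|=3.8637 1/|dy|=1.0353
    cross y-line → (5,3), t=0.2795
    cross x-line → (6,3), t=0.6568 (wall)
  → r_4 = 0.6568
beam 5: φ=45°, α=120°
  d=(-0.5000,0.8660)  start (5,2)  tX=1.6600 tY=0.3118  stride 1/|dx|=2.0000 1/|dy|=1.1547
    cross y-line → (5,3), t=0.3118
    cross y-line → (5,4), t=1.4665
    cross x-line → (4,4), t=1.6600
    cross y-line → (4,5), t=2.6212 (wall)
  → r_5 = 2.6212
beam 6: φ=90°, α=165°
  d=(-0.9659,0.2588)  start (5,2)  tX=0.8593 tY=1.0432  stride 1/|dx|=1.0353 1/|dy|=3.8637
    cross x-line → (4,2), t=0.8593
    cross y-line → (4,3), t=1.0432
    cross x-line → (3,3), t=1.8946
    cross x-line → (2,3), t=2.9298 (wall)
  → r_6 = 2.9298
beam 7: φ=135°, α=210°
  d=(-0.8660,-0.5000)  start (5,2)  tX=0.9584 tY=1.4600  stride 1/|dx|=1.1547 1/|dy|=2.0000
    cross x-line → (4,2), t=0.9584
    cross y-line → (4,1), t=1.4600
    cross x-line → (3,1), t=2.1131
    cross x-line → (2,1), t=3.2678
    cross y-line → (2,0), t=3.4600 (wall)
  → r_7 = 3.4600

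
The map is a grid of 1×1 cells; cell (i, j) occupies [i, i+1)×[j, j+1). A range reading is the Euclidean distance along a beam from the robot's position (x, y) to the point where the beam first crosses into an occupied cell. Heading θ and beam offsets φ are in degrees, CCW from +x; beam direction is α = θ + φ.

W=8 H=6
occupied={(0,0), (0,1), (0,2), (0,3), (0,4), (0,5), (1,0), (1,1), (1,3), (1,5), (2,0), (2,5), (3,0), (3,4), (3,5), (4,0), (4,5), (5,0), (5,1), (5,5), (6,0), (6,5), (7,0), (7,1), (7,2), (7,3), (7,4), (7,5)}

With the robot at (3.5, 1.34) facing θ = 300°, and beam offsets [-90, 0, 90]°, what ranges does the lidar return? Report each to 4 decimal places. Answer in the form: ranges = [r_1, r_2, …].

ranges = [0.6800, 0.3926, 4.0415]

beam 1: φ=-90°, α=210°
  direction (-0.8660, -0.5000); cell (3,1); t to first gridline: x 0.5774, y 0.6800 (then +1.1547 / +2.0000)
    (2,1) via x @ 0.5774
    (2,0) via y @ 0.6800  # hit
  → r_1 = 0.6800
beam 2: φ=0°, α=300°
  direction (0.5000, -0.8660); cell (3,1); t to first gridline: x 1.0000, y 0.3926 (then +2.0000 / +1.1547)
    (3,0) via y @ 0.3926  # hit
  → r_2 = 0.3926
beam 3: φ=90°, α=30°
  direction (0.8660, 0.5000); cell (3,1); t to first gridline: x 0.5774, y 1.3200 (then +1.1547 / +2.0000)
    (4,1) via x @ 0.5774
    (4,2) via y @ 1.3200
    (5,2) via x @ 1.7321
    (6,2) via x @ 2.8868
    (6,3) via y @ 3.3200
    (7,3) via x @ 4.0415  # hit
  → r_3 = 4.0415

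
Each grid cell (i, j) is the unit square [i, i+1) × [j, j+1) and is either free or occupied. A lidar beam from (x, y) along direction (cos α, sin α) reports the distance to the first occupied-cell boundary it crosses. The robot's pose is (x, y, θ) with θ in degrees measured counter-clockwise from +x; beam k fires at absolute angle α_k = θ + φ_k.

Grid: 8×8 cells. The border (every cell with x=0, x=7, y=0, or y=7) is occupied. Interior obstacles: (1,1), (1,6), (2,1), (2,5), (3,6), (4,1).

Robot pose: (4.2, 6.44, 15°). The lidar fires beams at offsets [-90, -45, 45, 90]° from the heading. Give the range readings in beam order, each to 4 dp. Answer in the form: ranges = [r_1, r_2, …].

ranges = [5.6319, 3.2332, 0.6466, 0.5798]

beam 1: φ=-90°, α=285°
  d=(0.2588,-0.9659)  start (4,6)  tX=3.0910 tY=0.4555  stride 1/|dx|=3.8637 1/|dy|=1.0353
    cross y-line → (4,5), t=0.4555
    cross y-line → (4,4), t=1.4908
    cross y-line → (4,3), t=2.5261
    cross x-line → (5,3), t=3.0910
    cross y-line → (5,2), t=3.5614
    cross y-line → (5,1), t=4.5966
    cross y-line → (5,0), t=5.6319 (wall)
  → r_1 = 5.6319
beam 2: φ=-45°, α=330°
  d=(0.8660,-0.5000)  start (4,6)  tX=0.9238 tY=0.8800  stride 1/|dx|=1.1547 1/|dy|=2.0000
    cross y-line → (4,5), t=0.8800
    cross x-line → (5,5), t=0.9238
    cross x-line → (6,5), t=2.0785
    cross y-line → (6,4), t=2.8800
    cross x-line → (7,4), t=3.2332 (wall)
  → r_2 = 3.2332
beam 3: φ=45°, α=60°
  d=(0.5000,0.8660)  start (4,6)  tX=1.6000 tY=0.6466  stride 1/|dx|=2.0000 1/|dy|=1.1547
    cross y-line → (4,7), t=0.6466 (wall)
  → r_3 = 0.6466
beam 4: φ=90°, α=105°
  d=(-0.2588,0.9659)  start (4,6)  tX=0.7727 tY=0.5798  stride 1/|dx|=3.8637 1/|dy|=1.0353
    cross y-line → (4,7), t=0.5798 (wall)
  → r_4 = 0.5798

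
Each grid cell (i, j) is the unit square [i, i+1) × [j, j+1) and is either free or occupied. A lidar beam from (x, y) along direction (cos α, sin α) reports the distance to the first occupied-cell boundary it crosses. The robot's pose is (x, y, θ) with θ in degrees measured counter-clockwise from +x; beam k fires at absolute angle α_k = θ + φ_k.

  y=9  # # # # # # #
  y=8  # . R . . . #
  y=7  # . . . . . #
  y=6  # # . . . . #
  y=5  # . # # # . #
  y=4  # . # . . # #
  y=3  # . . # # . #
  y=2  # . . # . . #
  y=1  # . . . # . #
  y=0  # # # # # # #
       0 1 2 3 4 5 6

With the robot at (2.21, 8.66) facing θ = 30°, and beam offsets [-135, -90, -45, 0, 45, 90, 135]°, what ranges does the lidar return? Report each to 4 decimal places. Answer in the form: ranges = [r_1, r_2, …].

ranges = [1.7186, 3.0715, 3.9237, 0.6800, 0.3520, 0.3926, 1.2527]

beam 1: φ=-135°, α=255°
  d=(-0.2588,-0.9659)  start (2,8)  tX=0.8114 tY=0.6833  stride 1/|dx|=3.8637 1/|dy|=1.0353
    cross y-line → (2,7), t=0.6833
    cross x-line → (1,7), t=0.8114
    cross y-line → (1,6), t=1.7186 (wall)
  → r_1 = 1.7186
beam 2: φ=-90°, α=300°
  d=(0.5000,-0.8660)  start (2,8)  tX=1.5800 tY=0.7621  stride 1/|dx|=2.0000 1/|dy|=1.1547
    cross y-line → (2,7), t=0.7621
    cross x-line → (3,7), t=1.5800
    cross y-line → (3,6), t=1.9168
    cross y-line → (3,5), t=3.0715 (wall)
  → r_2 = 3.0715
beam 3: φ=-45°, α=345°
  d=(0.9659,-0.2588)  start (2,8)  tX=0.8179 tY=2.5500  stride 1/|dx|=1.0353 1/|dy|=3.8637
    cross x-line → (3,8), t=0.8179
    cross x-line → (4,8), t=1.8531
    cross y-line → (4,7), t=2.5500
    cross x-line → (5,7), t=2.8884
    cross x-line → (6,7), t=3.9237 (wall)
  → r_3 = 3.9237
beam 4: φ=0°, α=30°
  d=(0.8660,0.5000)  start (2,8)  tX=0.9122 tY=0.6800  stride 1/|dx|=1.1547 1/|dy|=2.0000
    cross y-line → (2,9), t=0.6800 (wall)
  → r_4 = 0.6800
beam 5: φ=45°, α=75°
  d=(0.2588,0.9659)  start (2,8)  tX=3.0523 tY=0.3520  stride 1/|dx|=3.8637 1/|dy|=1.0353
    cross y-line → (2,9), t=0.3520 (wall)
  → r_5 = 0.3520
beam 6: φ=90°, α=120°
  d=(-0.5000,0.8660)  start (2,8)  tX=0.4200 tY=0.3926  stride 1/|dx|=2.0000 1/|dy|=1.1547
    cross y-line → (2,9), t=0.3926 (wall)
  → r_6 = 0.3926
beam 7: φ=135°, α=165°
  d=(-0.9659,0.2588)  start (2,8)  tX=0.2174 tY=1.3137  stride 1/|dx|=1.0353 1/|dy|=3.8637
    cross x-line → (1,8), t=0.2174
    cross x-line → (0,8), t=1.2527 (wall)
  → r_7 = 1.2527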